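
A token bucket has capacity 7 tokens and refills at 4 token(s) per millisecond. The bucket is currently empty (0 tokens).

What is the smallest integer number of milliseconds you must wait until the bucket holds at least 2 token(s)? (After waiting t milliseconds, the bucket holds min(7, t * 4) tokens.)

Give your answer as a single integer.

Need t * 4 >= 2, so t >= 2/4.
Smallest integer t = ceil(2/4) = 1.

Answer: 1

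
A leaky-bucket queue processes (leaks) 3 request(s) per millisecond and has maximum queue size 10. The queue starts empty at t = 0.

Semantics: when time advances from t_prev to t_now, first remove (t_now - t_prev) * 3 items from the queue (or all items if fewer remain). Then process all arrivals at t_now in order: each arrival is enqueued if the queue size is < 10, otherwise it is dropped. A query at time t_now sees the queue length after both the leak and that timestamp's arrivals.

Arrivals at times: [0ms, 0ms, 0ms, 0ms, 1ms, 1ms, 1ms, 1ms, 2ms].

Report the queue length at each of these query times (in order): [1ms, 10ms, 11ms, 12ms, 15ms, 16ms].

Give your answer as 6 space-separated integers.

Queue lengths at query times:
  query t=1ms: backlog = 5
  query t=10ms: backlog = 0
  query t=11ms: backlog = 0
  query t=12ms: backlog = 0
  query t=15ms: backlog = 0
  query t=16ms: backlog = 0

Answer: 5 0 0 0 0 0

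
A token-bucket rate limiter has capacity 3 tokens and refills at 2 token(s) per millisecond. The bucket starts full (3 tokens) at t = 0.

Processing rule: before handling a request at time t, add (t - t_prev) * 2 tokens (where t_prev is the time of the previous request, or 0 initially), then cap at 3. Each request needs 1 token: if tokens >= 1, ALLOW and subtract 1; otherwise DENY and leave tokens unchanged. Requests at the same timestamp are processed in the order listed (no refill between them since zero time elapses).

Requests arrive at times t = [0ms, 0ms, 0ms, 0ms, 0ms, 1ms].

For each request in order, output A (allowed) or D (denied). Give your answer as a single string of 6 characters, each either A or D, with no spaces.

Answer: AAADDA

Derivation:
Simulating step by step:
  req#1 t=0ms: ALLOW
  req#2 t=0ms: ALLOW
  req#3 t=0ms: ALLOW
  req#4 t=0ms: DENY
  req#5 t=0ms: DENY
  req#6 t=1ms: ALLOW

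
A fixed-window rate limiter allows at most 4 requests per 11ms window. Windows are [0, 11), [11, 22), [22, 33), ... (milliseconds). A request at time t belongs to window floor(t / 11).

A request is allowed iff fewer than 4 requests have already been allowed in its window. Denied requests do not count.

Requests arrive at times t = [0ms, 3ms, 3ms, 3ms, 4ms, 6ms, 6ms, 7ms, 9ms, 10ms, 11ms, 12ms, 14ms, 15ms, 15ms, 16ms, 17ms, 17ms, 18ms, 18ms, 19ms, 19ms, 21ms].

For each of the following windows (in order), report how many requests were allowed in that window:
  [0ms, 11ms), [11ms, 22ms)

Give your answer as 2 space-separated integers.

Processing requests:
  req#1 t=0ms (window 0): ALLOW
  req#2 t=3ms (window 0): ALLOW
  req#3 t=3ms (window 0): ALLOW
  req#4 t=3ms (window 0): ALLOW
  req#5 t=4ms (window 0): DENY
  req#6 t=6ms (window 0): DENY
  req#7 t=6ms (window 0): DENY
  req#8 t=7ms (window 0): DENY
  req#9 t=9ms (window 0): DENY
  req#10 t=10ms (window 0): DENY
  req#11 t=11ms (window 1): ALLOW
  req#12 t=12ms (window 1): ALLOW
  req#13 t=14ms (window 1): ALLOW
  req#14 t=15ms (window 1): ALLOW
  req#15 t=15ms (window 1): DENY
  req#16 t=16ms (window 1): DENY
  req#17 t=17ms (window 1): DENY
  req#18 t=17ms (window 1): DENY
  req#19 t=18ms (window 1): DENY
  req#20 t=18ms (window 1): DENY
  req#21 t=19ms (window 1): DENY
  req#22 t=19ms (window 1): DENY
  req#23 t=21ms (window 1): DENY

Allowed counts by window: 4 4

Answer: 4 4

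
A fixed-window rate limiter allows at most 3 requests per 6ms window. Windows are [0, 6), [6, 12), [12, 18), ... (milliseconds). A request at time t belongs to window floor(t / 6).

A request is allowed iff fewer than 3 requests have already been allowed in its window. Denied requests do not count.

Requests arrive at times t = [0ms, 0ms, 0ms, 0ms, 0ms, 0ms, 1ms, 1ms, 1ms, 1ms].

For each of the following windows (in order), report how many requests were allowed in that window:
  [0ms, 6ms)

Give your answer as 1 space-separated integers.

Answer: 3

Derivation:
Processing requests:
  req#1 t=0ms (window 0): ALLOW
  req#2 t=0ms (window 0): ALLOW
  req#3 t=0ms (window 0): ALLOW
  req#4 t=0ms (window 0): DENY
  req#5 t=0ms (window 0): DENY
  req#6 t=0ms (window 0): DENY
  req#7 t=1ms (window 0): DENY
  req#8 t=1ms (window 0): DENY
  req#9 t=1ms (window 0): DENY
  req#10 t=1ms (window 0): DENY

Allowed counts by window: 3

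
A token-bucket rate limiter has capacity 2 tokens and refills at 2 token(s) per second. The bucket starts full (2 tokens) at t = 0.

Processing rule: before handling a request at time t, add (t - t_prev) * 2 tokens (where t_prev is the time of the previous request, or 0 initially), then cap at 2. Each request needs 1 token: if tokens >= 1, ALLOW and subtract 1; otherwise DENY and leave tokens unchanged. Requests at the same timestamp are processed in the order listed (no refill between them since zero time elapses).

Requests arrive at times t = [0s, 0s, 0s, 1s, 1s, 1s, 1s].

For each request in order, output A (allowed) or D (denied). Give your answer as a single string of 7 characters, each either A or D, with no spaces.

Answer: AADAADD

Derivation:
Simulating step by step:
  req#1 t=0s: ALLOW
  req#2 t=0s: ALLOW
  req#3 t=0s: DENY
  req#4 t=1s: ALLOW
  req#5 t=1s: ALLOW
  req#6 t=1s: DENY
  req#7 t=1s: DENY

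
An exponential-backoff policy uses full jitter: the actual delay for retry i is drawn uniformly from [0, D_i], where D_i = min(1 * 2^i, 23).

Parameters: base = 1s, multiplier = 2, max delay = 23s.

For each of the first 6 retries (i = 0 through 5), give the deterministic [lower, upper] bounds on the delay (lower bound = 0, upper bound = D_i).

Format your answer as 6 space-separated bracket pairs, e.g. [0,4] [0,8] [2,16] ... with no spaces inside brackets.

Answer: [0,1] [0,2] [0,4] [0,8] [0,16] [0,23]

Derivation:
Computing bounds per retry:
  i=0: D_i=min(1*2^0,23)=1, bounds=[0,1]
  i=1: D_i=min(1*2^1,23)=2, bounds=[0,2]
  i=2: D_i=min(1*2^2,23)=4, bounds=[0,4]
  i=3: D_i=min(1*2^3,23)=8, bounds=[0,8]
  i=4: D_i=min(1*2^4,23)=16, bounds=[0,16]
  i=5: D_i=min(1*2^5,23)=23, bounds=[0,23]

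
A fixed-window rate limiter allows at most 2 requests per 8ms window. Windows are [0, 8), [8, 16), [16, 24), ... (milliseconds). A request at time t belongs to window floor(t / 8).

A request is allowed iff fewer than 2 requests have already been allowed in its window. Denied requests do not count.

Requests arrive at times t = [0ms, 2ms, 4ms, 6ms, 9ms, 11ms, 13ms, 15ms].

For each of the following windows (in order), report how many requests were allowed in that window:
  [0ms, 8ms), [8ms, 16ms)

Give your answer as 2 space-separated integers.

Processing requests:
  req#1 t=0ms (window 0): ALLOW
  req#2 t=2ms (window 0): ALLOW
  req#3 t=4ms (window 0): DENY
  req#4 t=6ms (window 0): DENY
  req#5 t=9ms (window 1): ALLOW
  req#6 t=11ms (window 1): ALLOW
  req#7 t=13ms (window 1): DENY
  req#8 t=15ms (window 1): DENY

Allowed counts by window: 2 2

Answer: 2 2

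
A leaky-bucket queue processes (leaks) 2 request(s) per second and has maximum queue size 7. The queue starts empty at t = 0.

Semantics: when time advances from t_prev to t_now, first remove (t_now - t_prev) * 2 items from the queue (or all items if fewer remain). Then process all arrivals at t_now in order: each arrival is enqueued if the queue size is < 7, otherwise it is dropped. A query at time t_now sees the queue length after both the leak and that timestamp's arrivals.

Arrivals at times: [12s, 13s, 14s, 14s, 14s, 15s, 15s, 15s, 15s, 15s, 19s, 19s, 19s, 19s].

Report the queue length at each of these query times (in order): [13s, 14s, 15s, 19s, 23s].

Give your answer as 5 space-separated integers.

Queue lengths at query times:
  query t=13s: backlog = 1
  query t=14s: backlog = 3
  query t=15s: backlog = 6
  query t=19s: backlog = 4
  query t=23s: backlog = 0

Answer: 1 3 6 4 0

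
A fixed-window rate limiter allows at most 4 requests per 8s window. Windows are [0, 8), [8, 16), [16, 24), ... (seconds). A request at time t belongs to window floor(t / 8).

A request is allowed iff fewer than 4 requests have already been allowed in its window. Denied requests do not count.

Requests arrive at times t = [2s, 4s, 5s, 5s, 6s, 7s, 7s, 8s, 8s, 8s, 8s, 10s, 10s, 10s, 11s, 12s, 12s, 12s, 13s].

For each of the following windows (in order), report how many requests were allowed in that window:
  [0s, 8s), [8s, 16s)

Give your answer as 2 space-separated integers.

Processing requests:
  req#1 t=2s (window 0): ALLOW
  req#2 t=4s (window 0): ALLOW
  req#3 t=5s (window 0): ALLOW
  req#4 t=5s (window 0): ALLOW
  req#5 t=6s (window 0): DENY
  req#6 t=7s (window 0): DENY
  req#7 t=7s (window 0): DENY
  req#8 t=8s (window 1): ALLOW
  req#9 t=8s (window 1): ALLOW
  req#10 t=8s (window 1): ALLOW
  req#11 t=8s (window 1): ALLOW
  req#12 t=10s (window 1): DENY
  req#13 t=10s (window 1): DENY
  req#14 t=10s (window 1): DENY
  req#15 t=11s (window 1): DENY
  req#16 t=12s (window 1): DENY
  req#17 t=12s (window 1): DENY
  req#18 t=12s (window 1): DENY
  req#19 t=13s (window 1): DENY

Allowed counts by window: 4 4

Answer: 4 4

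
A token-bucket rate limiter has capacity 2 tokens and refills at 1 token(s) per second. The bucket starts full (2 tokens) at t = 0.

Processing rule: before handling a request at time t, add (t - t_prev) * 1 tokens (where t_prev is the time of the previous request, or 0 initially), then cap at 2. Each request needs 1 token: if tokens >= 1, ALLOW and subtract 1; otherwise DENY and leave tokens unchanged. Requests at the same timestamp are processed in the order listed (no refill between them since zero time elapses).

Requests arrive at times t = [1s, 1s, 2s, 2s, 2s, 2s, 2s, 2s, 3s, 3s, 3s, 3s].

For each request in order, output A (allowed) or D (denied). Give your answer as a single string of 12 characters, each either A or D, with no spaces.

Answer: AAADDDDDADDD

Derivation:
Simulating step by step:
  req#1 t=1s: ALLOW
  req#2 t=1s: ALLOW
  req#3 t=2s: ALLOW
  req#4 t=2s: DENY
  req#5 t=2s: DENY
  req#6 t=2s: DENY
  req#7 t=2s: DENY
  req#8 t=2s: DENY
  req#9 t=3s: ALLOW
  req#10 t=3s: DENY
  req#11 t=3s: DENY
  req#12 t=3s: DENY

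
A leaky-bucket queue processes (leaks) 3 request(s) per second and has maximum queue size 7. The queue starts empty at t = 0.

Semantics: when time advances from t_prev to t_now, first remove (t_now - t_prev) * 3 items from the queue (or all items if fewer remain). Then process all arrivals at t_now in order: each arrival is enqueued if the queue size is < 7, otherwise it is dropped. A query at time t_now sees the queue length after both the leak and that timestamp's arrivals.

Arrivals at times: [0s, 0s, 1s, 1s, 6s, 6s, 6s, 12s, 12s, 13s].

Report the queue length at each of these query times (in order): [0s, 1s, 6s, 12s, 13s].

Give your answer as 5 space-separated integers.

Answer: 2 2 3 2 1

Derivation:
Queue lengths at query times:
  query t=0s: backlog = 2
  query t=1s: backlog = 2
  query t=6s: backlog = 3
  query t=12s: backlog = 2
  query t=13s: backlog = 1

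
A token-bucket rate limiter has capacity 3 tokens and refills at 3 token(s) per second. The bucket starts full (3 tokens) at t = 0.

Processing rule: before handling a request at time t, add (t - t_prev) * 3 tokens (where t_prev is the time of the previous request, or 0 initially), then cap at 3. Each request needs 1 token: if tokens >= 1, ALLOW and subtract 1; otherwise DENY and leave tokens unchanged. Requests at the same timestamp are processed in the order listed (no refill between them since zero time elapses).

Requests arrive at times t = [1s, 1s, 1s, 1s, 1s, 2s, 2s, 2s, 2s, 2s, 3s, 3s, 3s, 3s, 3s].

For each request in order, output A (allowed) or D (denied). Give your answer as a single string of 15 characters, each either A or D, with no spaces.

Answer: AAADDAAADDAAADD

Derivation:
Simulating step by step:
  req#1 t=1s: ALLOW
  req#2 t=1s: ALLOW
  req#3 t=1s: ALLOW
  req#4 t=1s: DENY
  req#5 t=1s: DENY
  req#6 t=2s: ALLOW
  req#7 t=2s: ALLOW
  req#8 t=2s: ALLOW
  req#9 t=2s: DENY
  req#10 t=2s: DENY
  req#11 t=3s: ALLOW
  req#12 t=3s: ALLOW
  req#13 t=3s: ALLOW
  req#14 t=3s: DENY
  req#15 t=3s: DENY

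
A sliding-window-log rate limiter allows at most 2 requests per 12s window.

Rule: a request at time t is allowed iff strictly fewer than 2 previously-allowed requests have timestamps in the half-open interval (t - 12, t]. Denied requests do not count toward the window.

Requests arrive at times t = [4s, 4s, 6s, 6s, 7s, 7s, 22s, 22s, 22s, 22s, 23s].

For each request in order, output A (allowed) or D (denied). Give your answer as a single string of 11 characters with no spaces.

Tracking allowed requests in the window:
  req#1 t=4s: ALLOW
  req#2 t=4s: ALLOW
  req#3 t=6s: DENY
  req#4 t=6s: DENY
  req#5 t=7s: DENY
  req#6 t=7s: DENY
  req#7 t=22s: ALLOW
  req#8 t=22s: ALLOW
  req#9 t=22s: DENY
  req#10 t=22s: DENY
  req#11 t=23s: DENY

Answer: AADDDDAADDD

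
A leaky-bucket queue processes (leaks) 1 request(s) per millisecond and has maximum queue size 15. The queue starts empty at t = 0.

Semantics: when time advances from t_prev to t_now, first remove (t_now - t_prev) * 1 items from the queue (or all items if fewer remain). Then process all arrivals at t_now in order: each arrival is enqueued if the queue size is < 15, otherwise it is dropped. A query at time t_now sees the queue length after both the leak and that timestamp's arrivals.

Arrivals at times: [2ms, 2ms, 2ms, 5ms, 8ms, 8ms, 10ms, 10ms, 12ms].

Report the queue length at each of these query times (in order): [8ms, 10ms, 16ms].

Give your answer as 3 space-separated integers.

Queue lengths at query times:
  query t=8ms: backlog = 2
  query t=10ms: backlog = 2
  query t=16ms: backlog = 0

Answer: 2 2 0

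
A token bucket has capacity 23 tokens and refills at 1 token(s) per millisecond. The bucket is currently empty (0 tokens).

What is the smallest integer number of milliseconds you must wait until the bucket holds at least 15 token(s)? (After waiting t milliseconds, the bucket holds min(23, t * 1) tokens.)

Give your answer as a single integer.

Need t * 1 >= 15, so t >= 15/1.
Smallest integer t = ceil(15/1) = 15.

Answer: 15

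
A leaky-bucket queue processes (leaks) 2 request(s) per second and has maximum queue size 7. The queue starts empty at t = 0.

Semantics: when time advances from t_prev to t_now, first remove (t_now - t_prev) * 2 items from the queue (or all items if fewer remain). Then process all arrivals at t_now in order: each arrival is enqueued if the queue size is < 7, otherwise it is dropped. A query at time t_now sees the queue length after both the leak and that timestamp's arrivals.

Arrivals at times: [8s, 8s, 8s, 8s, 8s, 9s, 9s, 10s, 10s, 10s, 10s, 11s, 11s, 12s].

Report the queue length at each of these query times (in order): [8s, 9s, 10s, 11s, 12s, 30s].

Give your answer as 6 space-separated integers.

Queue lengths at query times:
  query t=8s: backlog = 5
  query t=9s: backlog = 5
  query t=10s: backlog = 7
  query t=11s: backlog = 7
  query t=12s: backlog = 6
  query t=30s: backlog = 0

Answer: 5 5 7 7 6 0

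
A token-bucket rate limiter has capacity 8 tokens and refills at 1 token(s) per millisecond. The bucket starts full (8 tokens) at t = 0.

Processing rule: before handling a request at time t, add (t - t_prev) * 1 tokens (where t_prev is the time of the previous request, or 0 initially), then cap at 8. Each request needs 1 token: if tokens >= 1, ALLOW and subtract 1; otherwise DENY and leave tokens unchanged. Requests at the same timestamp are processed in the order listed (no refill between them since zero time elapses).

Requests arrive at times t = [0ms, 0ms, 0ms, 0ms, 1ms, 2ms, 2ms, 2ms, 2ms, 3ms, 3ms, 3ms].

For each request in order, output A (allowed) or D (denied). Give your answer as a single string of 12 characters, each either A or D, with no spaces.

Answer: AAAAAAAAAAAD

Derivation:
Simulating step by step:
  req#1 t=0ms: ALLOW
  req#2 t=0ms: ALLOW
  req#3 t=0ms: ALLOW
  req#4 t=0ms: ALLOW
  req#5 t=1ms: ALLOW
  req#6 t=2ms: ALLOW
  req#7 t=2ms: ALLOW
  req#8 t=2ms: ALLOW
  req#9 t=2ms: ALLOW
  req#10 t=3ms: ALLOW
  req#11 t=3ms: ALLOW
  req#12 t=3ms: DENY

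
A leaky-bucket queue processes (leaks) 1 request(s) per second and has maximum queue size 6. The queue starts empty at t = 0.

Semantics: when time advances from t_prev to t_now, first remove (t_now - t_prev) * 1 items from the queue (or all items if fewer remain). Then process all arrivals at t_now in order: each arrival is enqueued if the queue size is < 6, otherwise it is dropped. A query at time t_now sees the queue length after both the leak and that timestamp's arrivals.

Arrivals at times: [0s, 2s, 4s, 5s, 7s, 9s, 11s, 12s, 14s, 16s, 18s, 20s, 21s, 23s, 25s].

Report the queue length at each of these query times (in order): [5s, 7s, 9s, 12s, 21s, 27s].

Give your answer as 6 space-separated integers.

Answer: 1 1 1 1 1 0

Derivation:
Queue lengths at query times:
  query t=5s: backlog = 1
  query t=7s: backlog = 1
  query t=9s: backlog = 1
  query t=12s: backlog = 1
  query t=21s: backlog = 1
  query t=27s: backlog = 0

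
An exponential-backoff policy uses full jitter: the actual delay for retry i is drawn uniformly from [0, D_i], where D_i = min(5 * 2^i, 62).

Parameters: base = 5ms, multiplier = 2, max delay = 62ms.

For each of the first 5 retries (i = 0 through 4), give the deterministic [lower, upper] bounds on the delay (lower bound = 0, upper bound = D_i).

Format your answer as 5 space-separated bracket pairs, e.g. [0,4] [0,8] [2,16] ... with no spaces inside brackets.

Answer: [0,5] [0,10] [0,20] [0,40] [0,62]

Derivation:
Computing bounds per retry:
  i=0: D_i=min(5*2^0,62)=5, bounds=[0,5]
  i=1: D_i=min(5*2^1,62)=10, bounds=[0,10]
  i=2: D_i=min(5*2^2,62)=20, bounds=[0,20]
  i=3: D_i=min(5*2^3,62)=40, bounds=[0,40]
  i=4: D_i=min(5*2^4,62)=62, bounds=[0,62]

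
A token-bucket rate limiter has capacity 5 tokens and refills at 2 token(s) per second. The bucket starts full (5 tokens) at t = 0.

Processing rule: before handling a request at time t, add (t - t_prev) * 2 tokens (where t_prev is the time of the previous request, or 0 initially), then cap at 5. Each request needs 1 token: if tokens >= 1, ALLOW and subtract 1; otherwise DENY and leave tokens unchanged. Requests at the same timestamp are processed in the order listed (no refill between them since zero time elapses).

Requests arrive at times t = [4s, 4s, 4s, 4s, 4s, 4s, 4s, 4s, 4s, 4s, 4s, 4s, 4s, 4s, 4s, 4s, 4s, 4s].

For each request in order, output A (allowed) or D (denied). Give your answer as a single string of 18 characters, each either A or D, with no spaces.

Simulating step by step:
  req#1 t=4s: ALLOW
  req#2 t=4s: ALLOW
  req#3 t=4s: ALLOW
  req#4 t=4s: ALLOW
  req#5 t=4s: ALLOW
  req#6 t=4s: DENY
  req#7 t=4s: DENY
  req#8 t=4s: DENY
  req#9 t=4s: DENY
  req#10 t=4s: DENY
  req#11 t=4s: DENY
  req#12 t=4s: DENY
  req#13 t=4s: DENY
  req#14 t=4s: DENY
  req#15 t=4s: DENY
  req#16 t=4s: DENY
  req#17 t=4s: DENY
  req#18 t=4s: DENY

Answer: AAAAADDDDDDDDDDDDD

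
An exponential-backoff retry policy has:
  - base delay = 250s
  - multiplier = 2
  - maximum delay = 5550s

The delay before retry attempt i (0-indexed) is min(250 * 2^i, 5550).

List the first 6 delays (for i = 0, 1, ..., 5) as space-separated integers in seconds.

Computing each delay:
  i=0: min(250*2^0, 5550) = 250
  i=1: min(250*2^1, 5550) = 500
  i=2: min(250*2^2, 5550) = 1000
  i=3: min(250*2^3, 5550) = 2000
  i=4: min(250*2^4, 5550) = 4000
  i=5: min(250*2^5, 5550) = 5550

Answer: 250 500 1000 2000 4000 5550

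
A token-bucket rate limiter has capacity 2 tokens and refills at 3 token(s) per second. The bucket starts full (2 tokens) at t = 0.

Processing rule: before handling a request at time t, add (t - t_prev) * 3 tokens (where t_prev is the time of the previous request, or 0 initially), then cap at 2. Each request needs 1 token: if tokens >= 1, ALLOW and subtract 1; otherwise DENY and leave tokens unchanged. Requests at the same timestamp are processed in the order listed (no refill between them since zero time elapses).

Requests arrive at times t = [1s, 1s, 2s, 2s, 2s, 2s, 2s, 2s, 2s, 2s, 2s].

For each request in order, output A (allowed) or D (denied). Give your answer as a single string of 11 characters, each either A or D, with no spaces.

Answer: AAAADDDDDDD

Derivation:
Simulating step by step:
  req#1 t=1s: ALLOW
  req#2 t=1s: ALLOW
  req#3 t=2s: ALLOW
  req#4 t=2s: ALLOW
  req#5 t=2s: DENY
  req#6 t=2s: DENY
  req#7 t=2s: DENY
  req#8 t=2s: DENY
  req#9 t=2s: DENY
  req#10 t=2s: DENY
  req#11 t=2s: DENY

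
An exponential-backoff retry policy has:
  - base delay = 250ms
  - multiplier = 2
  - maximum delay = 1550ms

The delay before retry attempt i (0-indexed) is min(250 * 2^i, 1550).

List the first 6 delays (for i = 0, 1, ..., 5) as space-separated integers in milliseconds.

Computing each delay:
  i=0: min(250*2^0, 1550) = 250
  i=1: min(250*2^1, 1550) = 500
  i=2: min(250*2^2, 1550) = 1000
  i=3: min(250*2^3, 1550) = 1550
  i=4: min(250*2^4, 1550) = 1550
  i=5: min(250*2^5, 1550) = 1550

Answer: 250 500 1000 1550 1550 1550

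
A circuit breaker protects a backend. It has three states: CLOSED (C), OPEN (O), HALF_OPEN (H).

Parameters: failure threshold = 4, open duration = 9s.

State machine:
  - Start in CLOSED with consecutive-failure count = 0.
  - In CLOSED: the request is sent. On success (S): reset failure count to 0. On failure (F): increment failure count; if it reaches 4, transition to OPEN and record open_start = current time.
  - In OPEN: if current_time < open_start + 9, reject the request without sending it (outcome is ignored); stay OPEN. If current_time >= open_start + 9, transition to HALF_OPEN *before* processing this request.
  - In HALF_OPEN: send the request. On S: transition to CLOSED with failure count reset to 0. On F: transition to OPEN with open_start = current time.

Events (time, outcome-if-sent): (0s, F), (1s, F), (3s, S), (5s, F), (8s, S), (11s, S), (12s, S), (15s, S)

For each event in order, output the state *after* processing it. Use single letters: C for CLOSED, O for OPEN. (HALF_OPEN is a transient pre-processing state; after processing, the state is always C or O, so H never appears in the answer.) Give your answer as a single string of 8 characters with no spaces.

Answer: CCCCCCCC

Derivation:
State after each event:
  event#1 t=0s outcome=F: state=CLOSED
  event#2 t=1s outcome=F: state=CLOSED
  event#3 t=3s outcome=S: state=CLOSED
  event#4 t=5s outcome=F: state=CLOSED
  event#5 t=8s outcome=S: state=CLOSED
  event#6 t=11s outcome=S: state=CLOSED
  event#7 t=12s outcome=S: state=CLOSED
  event#8 t=15s outcome=S: state=CLOSED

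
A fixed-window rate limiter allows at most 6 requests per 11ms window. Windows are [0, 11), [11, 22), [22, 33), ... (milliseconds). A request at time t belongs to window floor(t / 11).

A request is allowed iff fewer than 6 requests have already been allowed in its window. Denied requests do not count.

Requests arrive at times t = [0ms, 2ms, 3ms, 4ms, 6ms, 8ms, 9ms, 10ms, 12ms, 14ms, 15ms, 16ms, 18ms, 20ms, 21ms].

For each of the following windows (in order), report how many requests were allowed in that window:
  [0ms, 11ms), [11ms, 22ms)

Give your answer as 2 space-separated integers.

Answer: 6 6

Derivation:
Processing requests:
  req#1 t=0ms (window 0): ALLOW
  req#2 t=2ms (window 0): ALLOW
  req#3 t=3ms (window 0): ALLOW
  req#4 t=4ms (window 0): ALLOW
  req#5 t=6ms (window 0): ALLOW
  req#6 t=8ms (window 0): ALLOW
  req#7 t=9ms (window 0): DENY
  req#8 t=10ms (window 0): DENY
  req#9 t=12ms (window 1): ALLOW
  req#10 t=14ms (window 1): ALLOW
  req#11 t=15ms (window 1): ALLOW
  req#12 t=16ms (window 1): ALLOW
  req#13 t=18ms (window 1): ALLOW
  req#14 t=20ms (window 1): ALLOW
  req#15 t=21ms (window 1): DENY

Allowed counts by window: 6 6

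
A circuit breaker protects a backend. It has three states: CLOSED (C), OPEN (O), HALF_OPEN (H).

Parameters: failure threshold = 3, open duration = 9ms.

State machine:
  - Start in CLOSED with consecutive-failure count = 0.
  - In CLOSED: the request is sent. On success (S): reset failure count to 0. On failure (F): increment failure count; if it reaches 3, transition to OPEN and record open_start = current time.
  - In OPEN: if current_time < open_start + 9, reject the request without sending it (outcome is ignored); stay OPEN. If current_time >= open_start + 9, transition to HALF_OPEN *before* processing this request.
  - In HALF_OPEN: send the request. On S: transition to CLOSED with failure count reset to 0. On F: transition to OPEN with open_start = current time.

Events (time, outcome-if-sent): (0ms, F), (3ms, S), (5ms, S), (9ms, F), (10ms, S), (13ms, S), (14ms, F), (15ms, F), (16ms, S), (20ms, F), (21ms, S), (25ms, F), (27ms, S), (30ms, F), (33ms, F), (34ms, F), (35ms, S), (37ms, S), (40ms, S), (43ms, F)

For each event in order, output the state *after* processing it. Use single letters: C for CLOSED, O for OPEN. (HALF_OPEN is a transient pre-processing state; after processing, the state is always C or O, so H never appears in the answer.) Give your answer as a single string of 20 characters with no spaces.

Answer: CCCCCCCCCCCCCCCOOOOO

Derivation:
State after each event:
  event#1 t=0ms outcome=F: state=CLOSED
  event#2 t=3ms outcome=S: state=CLOSED
  event#3 t=5ms outcome=S: state=CLOSED
  event#4 t=9ms outcome=F: state=CLOSED
  event#5 t=10ms outcome=S: state=CLOSED
  event#6 t=13ms outcome=S: state=CLOSED
  event#7 t=14ms outcome=F: state=CLOSED
  event#8 t=15ms outcome=F: state=CLOSED
  event#9 t=16ms outcome=S: state=CLOSED
  event#10 t=20ms outcome=F: state=CLOSED
  event#11 t=21ms outcome=S: state=CLOSED
  event#12 t=25ms outcome=F: state=CLOSED
  event#13 t=27ms outcome=S: state=CLOSED
  event#14 t=30ms outcome=F: state=CLOSED
  event#15 t=33ms outcome=F: state=CLOSED
  event#16 t=34ms outcome=F: state=OPEN
  event#17 t=35ms outcome=S: state=OPEN
  event#18 t=37ms outcome=S: state=OPEN
  event#19 t=40ms outcome=S: state=OPEN
  event#20 t=43ms outcome=F: state=OPEN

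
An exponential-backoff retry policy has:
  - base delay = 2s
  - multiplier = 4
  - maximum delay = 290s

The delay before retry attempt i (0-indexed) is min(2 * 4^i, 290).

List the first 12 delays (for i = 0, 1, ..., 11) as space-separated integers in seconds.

Computing each delay:
  i=0: min(2*4^0, 290) = 2
  i=1: min(2*4^1, 290) = 8
  i=2: min(2*4^2, 290) = 32
  i=3: min(2*4^3, 290) = 128
  i=4: min(2*4^4, 290) = 290
  i=5: min(2*4^5, 290) = 290
  i=6: min(2*4^6, 290) = 290
  i=7: min(2*4^7, 290) = 290
  i=8: min(2*4^8, 290) = 290
  i=9: min(2*4^9, 290) = 290
  i=10: min(2*4^10, 290) = 290
  i=11: min(2*4^11, 290) = 290

Answer: 2 8 32 128 290 290 290 290 290 290 290 290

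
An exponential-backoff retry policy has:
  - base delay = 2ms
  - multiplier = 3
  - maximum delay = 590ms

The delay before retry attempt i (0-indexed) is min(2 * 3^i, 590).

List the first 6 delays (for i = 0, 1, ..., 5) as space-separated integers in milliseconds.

Computing each delay:
  i=0: min(2*3^0, 590) = 2
  i=1: min(2*3^1, 590) = 6
  i=2: min(2*3^2, 590) = 18
  i=3: min(2*3^3, 590) = 54
  i=4: min(2*3^4, 590) = 162
  i=5: min(2*3^5, 590) = 486

Answer: 2 6 18 54 162 486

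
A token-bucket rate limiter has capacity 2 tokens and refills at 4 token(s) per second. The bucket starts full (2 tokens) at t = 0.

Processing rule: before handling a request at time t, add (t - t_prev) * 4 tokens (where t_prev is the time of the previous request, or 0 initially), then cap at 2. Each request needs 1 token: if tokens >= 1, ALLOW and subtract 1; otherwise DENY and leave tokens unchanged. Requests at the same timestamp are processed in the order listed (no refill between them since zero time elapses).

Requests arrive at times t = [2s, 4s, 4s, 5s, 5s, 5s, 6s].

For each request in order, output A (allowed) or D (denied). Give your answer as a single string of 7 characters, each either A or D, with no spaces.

Answer: AAAAADA

Derivation:
Simulating step by step:
  req#1 t=2s: ALLOW
  req#2 t=4s: ALLOW
  req#3 t=4s: ALLOW
  req#4 t=5s: ALLOW
  req#5 t=5s: ALLOW
  req#6 t=5s: DENY
  req#7 t=6s: ALLOW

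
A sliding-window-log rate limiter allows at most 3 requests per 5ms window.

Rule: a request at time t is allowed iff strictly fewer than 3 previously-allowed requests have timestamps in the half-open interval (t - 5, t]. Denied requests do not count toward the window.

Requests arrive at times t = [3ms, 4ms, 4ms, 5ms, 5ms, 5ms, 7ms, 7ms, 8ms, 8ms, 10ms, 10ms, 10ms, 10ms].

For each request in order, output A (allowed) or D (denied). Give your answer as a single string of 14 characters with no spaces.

Tracking allowed requests in the window:
  req#1 t=3ms: ALLOW
  req#2 t=4ms: ALLOW
  req#3 t=4ms: ALLOW
  req#4 t=5ms: DENY
  req#5 t=5ms: DENY
  req#6 t=5ms: DENY
  req#7 t=7ms: DENY
  req#8 t=7ms: DENY
  req#9 t=8ms: ALLOW
  req#10 t=8ms: DENY
  req#11 t=10ms: ALLOW
  req#12 t=10ms: ALLOW
  req#13 t=10ms: DENY
  req#14 t=10ms: DENY

Answer: AAADDDDDADAADD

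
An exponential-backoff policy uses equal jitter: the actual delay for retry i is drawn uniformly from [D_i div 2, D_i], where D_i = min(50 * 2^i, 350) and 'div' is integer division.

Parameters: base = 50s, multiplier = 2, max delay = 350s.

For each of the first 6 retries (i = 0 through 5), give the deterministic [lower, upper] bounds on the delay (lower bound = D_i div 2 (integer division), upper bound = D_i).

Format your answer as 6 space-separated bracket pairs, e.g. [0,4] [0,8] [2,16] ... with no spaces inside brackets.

Answer: [25,50] [50,100] [100,200] [175,350] [175,350] [175,350]

Derivation:
Computing bounds per retry:
  i=0: D_i=min(50*2^0,350)=50, bounds=[25,50]
  i=1: D_i=min(50*2^1,350)=100, bounds=[50,100]
  i=2: D_i=min(50*2^2,350)=200, bounds=[100,200]
  i=3: D_i=min(50*2^3,350)=350, bounds=[175,350]
  i=4: D_i=min(50*2^4,350)=350, bounds=[175,350]
  i=5: D_i=min(50*2^5,350)=350, bounds=[175,350]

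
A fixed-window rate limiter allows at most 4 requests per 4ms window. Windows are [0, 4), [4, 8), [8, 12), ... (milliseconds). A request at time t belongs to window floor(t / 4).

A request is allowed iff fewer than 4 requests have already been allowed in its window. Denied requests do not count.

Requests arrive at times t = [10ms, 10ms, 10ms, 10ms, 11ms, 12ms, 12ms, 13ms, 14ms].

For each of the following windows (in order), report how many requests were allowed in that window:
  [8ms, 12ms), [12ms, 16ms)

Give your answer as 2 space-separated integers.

Answer: 4 4

Derivation:
Processing requests:
  req#1 t=10ms (window 2): ALLOW
  req#2 t=10ms (window 2): ALLOW
  req#3 t=10ms (window 2): ALLOW
  req#4 t=10ms (window 2): ALLOW
  req#5 t=11ms (window 2): DENY
  req#6 t=12ms (window 3): ALLOW
  req#7 t=12ms (window 3): ALLOW
  req#8 t=13ms (window 3): ALLOW
  req#9 t=14ms (window 3): ALLOW

Allowed counts by window: 4 4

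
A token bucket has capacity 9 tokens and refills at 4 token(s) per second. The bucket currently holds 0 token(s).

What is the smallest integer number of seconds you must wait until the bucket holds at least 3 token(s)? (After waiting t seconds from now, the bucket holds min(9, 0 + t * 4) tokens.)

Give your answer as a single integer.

Need 0 + t * 4 >= 3, so t >= 3/4.
Smallest integer t = ceil(3/4) = 1.

Answer: 1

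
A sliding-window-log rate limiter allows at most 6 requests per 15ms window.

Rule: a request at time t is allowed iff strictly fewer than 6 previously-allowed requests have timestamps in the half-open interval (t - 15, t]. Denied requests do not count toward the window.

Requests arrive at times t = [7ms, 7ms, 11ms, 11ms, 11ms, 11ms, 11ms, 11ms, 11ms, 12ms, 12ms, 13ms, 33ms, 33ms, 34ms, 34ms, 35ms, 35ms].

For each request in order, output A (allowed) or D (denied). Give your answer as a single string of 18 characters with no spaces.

Tracking allowed requests in the window:
  req#1 t=7ms: ALLOW
  req#2 t=7ms: ALLOW
  req#3 t=11ms: ALLOW
  req#4 t=11ms: ALLOW
  req#5 t=11ms: ALLOW
  req#6 t=11ms: ALLOW
  req#7 t=11ms: DENY
  req#8 t=11ms: DENY
  req#9 t=11ms: DENY
  req#10 t=12ms: DENY
  req#11 t=12ms: DENY
  req#12 t=13ms: DENY
  req#13 t=33ms: ALLOW
  req#14 t=33ms: ALLOW
  req#15 t=34ms: ALLOW
  req#16 t=34ms: ALLOW
  req#17 t=35ms: ALLOW
  req#18 t=35ms: ALLOW

Answer: AAAAAADDDDDDAAAAAA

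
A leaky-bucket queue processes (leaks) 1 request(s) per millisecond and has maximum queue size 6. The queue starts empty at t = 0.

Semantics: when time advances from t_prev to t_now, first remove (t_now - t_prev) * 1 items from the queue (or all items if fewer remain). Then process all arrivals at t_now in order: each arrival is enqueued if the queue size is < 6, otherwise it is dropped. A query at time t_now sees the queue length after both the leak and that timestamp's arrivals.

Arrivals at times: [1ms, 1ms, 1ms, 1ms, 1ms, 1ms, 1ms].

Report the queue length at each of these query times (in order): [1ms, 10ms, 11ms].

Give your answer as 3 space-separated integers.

Queue lengths at query times:
  query t=1ms: backlog = 6
  query t=10ms: backlog = 0
  query t=11ms: backlog = 0

Answer: 6 0 0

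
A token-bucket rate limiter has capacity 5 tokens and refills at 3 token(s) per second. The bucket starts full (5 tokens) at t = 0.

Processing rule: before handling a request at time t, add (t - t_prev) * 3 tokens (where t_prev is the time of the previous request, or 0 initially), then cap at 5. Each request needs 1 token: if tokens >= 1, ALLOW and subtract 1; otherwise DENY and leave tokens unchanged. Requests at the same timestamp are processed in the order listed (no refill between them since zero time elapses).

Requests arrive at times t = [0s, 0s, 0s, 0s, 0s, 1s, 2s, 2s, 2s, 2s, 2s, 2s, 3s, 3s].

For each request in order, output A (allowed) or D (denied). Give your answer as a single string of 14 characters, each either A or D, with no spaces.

Simulating step by step:
  req#1 t=0s: ALLOW
  req#2 t=0s: ALLOW
  req#3 t=0s: ALLOW
  req#4 t=0s: ALLOW
  req#5 t=0s: ALLOW
  req#6 t=1s: ALLOW
  req#7 t=2s: ALLOW
  req#8 t=2s: ALLOW
  req#9 t=2s: ALLOW
  req#10 t=2s: ALLOW
  req#11 t=2s: ALLOW
  req#12 t=2s: DENY
  req#13 t=3s: ALLOW
  req#14 t=3s: ALLOW

Answer: AAAAAAAAAAADAA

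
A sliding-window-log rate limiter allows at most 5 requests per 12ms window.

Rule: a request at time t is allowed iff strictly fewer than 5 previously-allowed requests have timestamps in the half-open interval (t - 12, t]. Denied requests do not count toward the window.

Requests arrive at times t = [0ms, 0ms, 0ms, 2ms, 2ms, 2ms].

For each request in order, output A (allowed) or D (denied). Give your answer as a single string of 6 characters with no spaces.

Answer: AAAAAD

Derivation:
Tracking allowed requests in the window:
  req#1 t=0ms: ALLOW
  req#2 t=0ms: ALLOW
  req#3 t=0ms: ALLOW
  req#4 t=2ms: ALLOW
  req#5 t=2ms: ALLOW
  req#6 t=2ms: DENY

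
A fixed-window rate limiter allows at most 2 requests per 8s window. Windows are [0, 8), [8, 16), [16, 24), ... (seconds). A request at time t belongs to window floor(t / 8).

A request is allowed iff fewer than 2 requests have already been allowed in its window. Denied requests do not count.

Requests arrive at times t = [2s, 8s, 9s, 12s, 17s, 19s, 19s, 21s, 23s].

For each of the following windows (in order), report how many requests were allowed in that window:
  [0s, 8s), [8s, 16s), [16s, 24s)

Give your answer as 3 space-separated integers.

Answer: 1 2 2

Derivation:
Processing requests:
  req#1 t=2s (window 0): ALLOW
  req#2 t=8s (window 1): ALLOW
  req#3 t=9s (window 1): ALLOW
  req#4 t=12s (window 1): DENY
  req#5 t=17s (window 2): ALLOW
  req#6 t=19s (window 2): ALLOW
  req#7 t=19s (window 2): DENY
  req#8 t=21s (window 2): DENY
  req#9 t=23s (window 2): DENY

Allowed counts by window: 1 2 2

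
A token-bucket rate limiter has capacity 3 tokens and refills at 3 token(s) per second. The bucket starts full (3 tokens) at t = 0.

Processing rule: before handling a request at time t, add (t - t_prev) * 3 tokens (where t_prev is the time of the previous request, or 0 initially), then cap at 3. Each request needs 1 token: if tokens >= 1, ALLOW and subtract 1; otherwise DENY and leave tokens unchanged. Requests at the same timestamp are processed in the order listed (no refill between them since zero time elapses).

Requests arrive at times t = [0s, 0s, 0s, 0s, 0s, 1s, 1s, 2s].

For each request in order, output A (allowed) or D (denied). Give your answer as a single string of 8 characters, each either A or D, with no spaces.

Simulating step by step:
  req#1 t=0s: ALLOW
  req#2 t=0s: ALLOW
  req#3 t=0s: ALLOW
  req#4 t=0s: DENY
  req#5 t=0s: DENY
  req#6 t=1s: ALLOW
  req#7 t=1s: ALLOW
  req#8 t=2s: ALLOW

Answer: AAADDAAA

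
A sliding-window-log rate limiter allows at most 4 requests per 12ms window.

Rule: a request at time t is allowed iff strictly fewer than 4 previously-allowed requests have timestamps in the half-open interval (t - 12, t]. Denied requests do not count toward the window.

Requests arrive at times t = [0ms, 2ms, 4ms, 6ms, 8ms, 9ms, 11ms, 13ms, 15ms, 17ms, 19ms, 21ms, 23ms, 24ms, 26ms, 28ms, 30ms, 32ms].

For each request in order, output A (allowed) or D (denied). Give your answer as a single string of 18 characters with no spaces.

Tracking allowed requests in the window:
  req#1 t=0ms: ALLOW
  req#2 t=2ms: ALLOW
  req#3 t=4ms: ALLOW
  req#4 t=6ms: ALLOW
  req#5 t=8ms: DENY
  req#6 t=9ms: DENY
  req#7 t=11ms: DENY
  req#8 t=13ms: ALLOW
  req#9 t=15ms: ALLOW
  req#10 t=17ms: ALLOW
  req#11 t=19ms: ALLOW
  req#12 t=21ms: DENY
  req#13 t=23ms: DENY
  req#14 t=24ms: DENY
  req#15 t=26ms: ALLOW
  req#16 t=28ms: ALLOW
  req#17 t=30ms: ALLOW
  req#18 t=32ms: ALLOW

Answer: AAAADDDAAAADDDAAAA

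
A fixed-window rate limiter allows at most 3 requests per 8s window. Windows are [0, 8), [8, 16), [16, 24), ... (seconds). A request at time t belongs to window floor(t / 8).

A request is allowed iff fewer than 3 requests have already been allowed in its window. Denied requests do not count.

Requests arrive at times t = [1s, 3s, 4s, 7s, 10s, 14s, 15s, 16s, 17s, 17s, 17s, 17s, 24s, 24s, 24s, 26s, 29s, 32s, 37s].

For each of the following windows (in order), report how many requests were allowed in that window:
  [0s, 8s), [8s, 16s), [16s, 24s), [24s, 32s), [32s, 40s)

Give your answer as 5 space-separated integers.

Answer: 3 3 3 3 2

Derivation:
Processing requests:
  req#1 t=1s (window 0): ALLOW
  req#2 t=3s (window 0): ALLOW
  req#3 t=4s (window 0): ALLOW
  req#4 t=7s (window 0): DENY
  req#5 t=10s (window 1): ALLOW
  req#6 t=14s (window 1): ALLOW
  req#7 t=15s (window 1): ALLOW
  req#8 t=16s (window 2): ALLOW
  req#9 t=17s (window 2): ALLOW
  req#10 t=17s (window 2): ALLOW
  req#11 t=17s (window 2): DENY
  req#12 t=17s (window 2): DENY
  req#13 t=24s (window 3): ALLOW
  req#14 t=24s (window 3): ALLOW
  req#15 t=24s (window 3): ALLOW
  req#16 t=26s (window 3): DENY
  req#17 t=29s (window 3): DENY
  req#18 t=32s (window 4): ALLOW
  req#19 t=37s (window 4): ALLOW

Allowed counts by window: 3 3 3 3 2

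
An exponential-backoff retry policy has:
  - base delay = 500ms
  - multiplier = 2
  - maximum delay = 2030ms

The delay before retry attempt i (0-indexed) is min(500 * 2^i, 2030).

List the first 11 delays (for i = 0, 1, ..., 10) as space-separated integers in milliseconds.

Answer: 500 1000 2000 2030 2030 2030 2030 2030 2030 2030 2030

Derivation:
Computing each delay:
  i=0: min(500*2^0, 2030) = 500
  i=1: min(500*2^1, 2030) = 1000
  i=2: min(500*2^2, 2030) = 2000
  i=3: min(500*2^3, 2030) = 2030
  i=4: min(500*2^4, 2030) = 2030
  i=5: min(500*2^5, 2030) = 2030
  i=6: min(500*2^6, 2030) = 2030
  i=7: min(500*2^7, 2030) = 2030
  i=8: min(500*2^8, 2030) = 2030
  i=9: min(500*2^9, 2030) = 2030
  i=10: min(500*2^10, 2030) = 2030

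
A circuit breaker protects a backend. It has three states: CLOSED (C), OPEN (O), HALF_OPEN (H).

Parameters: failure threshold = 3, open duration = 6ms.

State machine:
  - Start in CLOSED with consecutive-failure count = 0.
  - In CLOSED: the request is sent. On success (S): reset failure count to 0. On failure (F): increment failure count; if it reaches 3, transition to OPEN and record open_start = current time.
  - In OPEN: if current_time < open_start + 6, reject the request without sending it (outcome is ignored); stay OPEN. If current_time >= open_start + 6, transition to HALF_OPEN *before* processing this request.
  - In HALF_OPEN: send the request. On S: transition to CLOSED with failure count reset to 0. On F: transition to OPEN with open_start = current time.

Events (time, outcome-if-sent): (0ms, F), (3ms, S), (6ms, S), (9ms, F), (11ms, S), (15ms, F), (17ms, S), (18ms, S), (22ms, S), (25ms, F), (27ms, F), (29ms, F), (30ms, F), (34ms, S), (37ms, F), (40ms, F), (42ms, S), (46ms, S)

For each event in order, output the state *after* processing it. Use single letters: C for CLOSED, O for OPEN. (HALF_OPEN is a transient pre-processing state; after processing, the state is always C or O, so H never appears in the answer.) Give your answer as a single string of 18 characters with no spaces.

Answer: CCCCCCCCCCCOOOOOOC

Derivation:
State after each event:
  event#1 t=0ms outcome=F: state=CLOSED
  event#2 t=3ms outcome=S: state=CLOSED
  event#3 t=6ms outcome=S: state=CLOSED
  event#4 t=9ms outcome=F: state=CLOSED
  event#5 t=11ms outcome=S: state=CLOSED
  event#6 t=15ms outcome=F: state=CLOSED
  event#7 t=17ms outcome=S: state=CLOSED
  event#8 t=18ms outcome=S: state=CLOSED
  event#9 t=22ms outcome=S: state=CLOSED
  event#10 t=25ms outcome=F: state=CLOSED
  event#11 t=27ms outcome=F: state=CLOSED
  event#12 t=29ms outcome=F: state=OPEN
  event#13 t=30ms outcome=F: state=OPEN
  event#14 t=34ms outcome=S: state=OPEN
  event#15 t=37ms outcome=F: state=OPEN
  event#16 t=40ms outcome=F: state=OPEN
  event#17 t=42ms outcome=S: state=OPEN
  event#18 t=46ms outcome=S: state=CLOSED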